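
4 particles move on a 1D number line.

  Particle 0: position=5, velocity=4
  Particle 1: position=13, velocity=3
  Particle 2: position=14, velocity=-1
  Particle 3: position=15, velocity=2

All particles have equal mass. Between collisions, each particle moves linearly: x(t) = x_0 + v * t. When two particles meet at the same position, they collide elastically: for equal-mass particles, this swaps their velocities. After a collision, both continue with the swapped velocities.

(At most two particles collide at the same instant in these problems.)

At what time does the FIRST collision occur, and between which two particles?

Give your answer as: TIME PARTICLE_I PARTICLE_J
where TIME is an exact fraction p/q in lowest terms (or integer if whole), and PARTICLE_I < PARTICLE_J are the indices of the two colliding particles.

Pair (0,1): pos 5,13 vel 4,3 -> gap=8, closing at 1/unit, collide at t=8
Pair (1,2): pos 13,14 vel 3,-1 -> gap=1, closing at 4/unit, collide at t=1/4
Pair (2,3): pos 14,15 vel -1,2 -> not approaching (rel speed -3 <= 0)
Earliest collision: t=1/4 between 1 and 2

Answer: 1/4 1 2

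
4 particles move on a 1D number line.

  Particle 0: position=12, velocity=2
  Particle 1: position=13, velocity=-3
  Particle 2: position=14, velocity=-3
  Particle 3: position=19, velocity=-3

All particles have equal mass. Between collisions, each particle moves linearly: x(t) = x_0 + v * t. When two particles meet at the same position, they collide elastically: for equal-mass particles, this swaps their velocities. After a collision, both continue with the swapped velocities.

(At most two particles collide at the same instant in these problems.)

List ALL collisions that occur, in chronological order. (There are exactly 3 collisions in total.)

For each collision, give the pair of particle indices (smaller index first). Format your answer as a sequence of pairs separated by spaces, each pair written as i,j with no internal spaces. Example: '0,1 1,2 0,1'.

Answer: 0,1 1,2 2,3

Derivation:
Collision at t=1/5: particles 0 and 1 swap velocities; positions: p0=62/5 p1=62/5 p2=67/5 p3=92/5; velocities now: v0=-3 v1=2 v2=-3 v3=-3
Collision at t=2/5: particles 1 and 2 swap velocities; positions: p0=59/5 p1=64/5 p2=64/5 p3=89/5; velocities now: v0=-3 v1=-3 v2=2 v3=-3
Collision at t=7/5: particles 2 and 3 swap velocities; positions: p0=44/5 p1=49/5 p2=74/5 p3=74/5; velocities now: v0=-3 v1=-3 v2=-3 v3=2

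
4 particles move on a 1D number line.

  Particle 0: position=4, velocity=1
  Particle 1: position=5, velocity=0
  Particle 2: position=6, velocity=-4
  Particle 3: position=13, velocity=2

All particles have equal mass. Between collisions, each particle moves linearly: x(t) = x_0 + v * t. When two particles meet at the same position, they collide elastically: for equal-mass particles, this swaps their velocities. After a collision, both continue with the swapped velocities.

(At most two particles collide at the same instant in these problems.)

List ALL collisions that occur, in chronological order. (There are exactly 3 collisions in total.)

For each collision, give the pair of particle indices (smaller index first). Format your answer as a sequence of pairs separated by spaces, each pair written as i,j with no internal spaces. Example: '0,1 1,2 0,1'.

Answer: 1,2 0,1 1,2

Derivation:
Collision at t=1/4: particles 1 and 2 swap velocities; positions: p0=17/4 p1=5 p2=5 p3=27/2; velocities now: v0=1 v1=-4 v2=0 v3=2
Collision at t=2/5: particles 0 and 1 swap velocities; positions: p0=22/5 p1=22/5 p2=5 p3=69/5; velocities now: v0=-4 v1=1 v2=0 v3=2
Collision at t=1: particles 1 and 2 swap velocities; positions: p0=2 p1=5 p2=5 p3=15; velocities now: v0=-4 v1=0 v2=1 v3=2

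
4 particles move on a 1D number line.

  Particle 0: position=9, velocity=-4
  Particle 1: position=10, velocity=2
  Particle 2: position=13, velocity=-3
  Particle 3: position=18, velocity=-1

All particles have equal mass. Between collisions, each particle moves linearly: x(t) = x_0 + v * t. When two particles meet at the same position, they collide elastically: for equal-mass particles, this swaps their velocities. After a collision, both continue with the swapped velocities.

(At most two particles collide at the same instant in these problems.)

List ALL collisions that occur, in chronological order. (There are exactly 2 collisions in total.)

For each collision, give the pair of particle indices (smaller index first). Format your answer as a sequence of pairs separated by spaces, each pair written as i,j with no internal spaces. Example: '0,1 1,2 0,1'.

Collision at t=3/5: particles 1 and 2 swap velocities; positions: p0=33/5 p1=56/5 p2=56/5 p3=87/5; velocities now: v0=-4 v1=-3 v2=2 v3=-1
Collision at t=8/3: particles 2 and 3 swap velocities; positions: p0=-5/3 p1=5 p2=46/3 p3=46/3; velocities now: v0=-4 v1=-3 v2=-1 v3=2

Answer: 1,2 2,3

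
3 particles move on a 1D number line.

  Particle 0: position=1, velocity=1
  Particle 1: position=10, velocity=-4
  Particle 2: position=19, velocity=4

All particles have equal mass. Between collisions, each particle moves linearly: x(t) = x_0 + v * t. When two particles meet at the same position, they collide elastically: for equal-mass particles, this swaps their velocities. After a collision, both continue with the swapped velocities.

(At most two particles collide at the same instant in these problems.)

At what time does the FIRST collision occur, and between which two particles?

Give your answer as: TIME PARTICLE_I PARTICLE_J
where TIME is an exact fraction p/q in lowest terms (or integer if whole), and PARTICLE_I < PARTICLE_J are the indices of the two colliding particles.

Answer: 9/5 0 1

Derivation:
Pair (0,1): pos 1,10 vel 1,-4 -> gap=9, closing at 5/unit, collide at t=9/5
Pair (1,2): pos 10,19 vel -4,4 -> not approaching (rel speed -8 <= 0)
Earliest collision: t=9/5 between 0 and 1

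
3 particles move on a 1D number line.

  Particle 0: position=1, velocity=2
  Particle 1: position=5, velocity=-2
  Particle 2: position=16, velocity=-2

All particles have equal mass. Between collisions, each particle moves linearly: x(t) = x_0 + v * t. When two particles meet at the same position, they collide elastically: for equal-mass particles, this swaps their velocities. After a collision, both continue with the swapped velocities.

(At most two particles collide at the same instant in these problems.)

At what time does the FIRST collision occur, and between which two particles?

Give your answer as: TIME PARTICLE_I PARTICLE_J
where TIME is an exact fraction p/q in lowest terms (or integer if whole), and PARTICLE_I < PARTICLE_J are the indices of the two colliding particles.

Answer: 1 0 1

Derivation:
Pair (0,1): pos 1,5 vel 2,-2 -> gap=4, closing at 4/unit, collide at t=1
Pair (1,2): pos 5,16 vel -2,-2 -> not approaching (rel speed 0 <= 0)
Earliest collision: t=1 between 0 and 1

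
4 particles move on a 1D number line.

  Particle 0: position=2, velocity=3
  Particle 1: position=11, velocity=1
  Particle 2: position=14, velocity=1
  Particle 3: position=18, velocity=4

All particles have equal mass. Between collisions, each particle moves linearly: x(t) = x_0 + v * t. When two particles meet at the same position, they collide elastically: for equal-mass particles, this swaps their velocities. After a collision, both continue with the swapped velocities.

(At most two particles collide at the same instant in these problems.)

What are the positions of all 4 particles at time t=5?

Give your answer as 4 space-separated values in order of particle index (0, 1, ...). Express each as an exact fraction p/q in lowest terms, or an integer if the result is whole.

Collision at t=9/2: particles 0 and 1 swap velocities; positions: p0=31/2 p1=31/2 p2=37/2 p3=36; velocities now: v0=1 v1=3 v2=1 v3=4
Advance to t=5 (no further collisions before then); velocities: v0=1 v1=3 v2=1 v3=4; positions = 16 17 19 38

Answer: 16 17 19 38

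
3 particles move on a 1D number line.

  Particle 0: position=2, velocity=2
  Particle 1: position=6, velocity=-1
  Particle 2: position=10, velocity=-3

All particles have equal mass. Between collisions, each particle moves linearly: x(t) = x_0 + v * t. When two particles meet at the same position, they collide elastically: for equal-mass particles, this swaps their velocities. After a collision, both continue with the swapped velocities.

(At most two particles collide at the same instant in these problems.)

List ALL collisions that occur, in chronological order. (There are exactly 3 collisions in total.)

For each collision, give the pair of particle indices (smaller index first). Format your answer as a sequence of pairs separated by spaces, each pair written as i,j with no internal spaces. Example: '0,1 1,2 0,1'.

Answer: 0,1 1,2 0,1

Derivation:
Collision at t=4/3: particles 0 and 1 swap velocities; positions: p0=14/3 p1=14/3 p2=6; velocities now: v0=-1 v1=2 v2=-3
Collision at t=8/5: particles 1 and 2 swap velocities; positions: p0=22/5 p1=26/5 p2=26/5; velocities now: v0=-1 v1=-3 v2=2
Collision at t=2: particles 0 and 1 swap velocities; positions: p0=4 p1=4 p2=6; velocities now: v0=-3 v1=-1 v2=2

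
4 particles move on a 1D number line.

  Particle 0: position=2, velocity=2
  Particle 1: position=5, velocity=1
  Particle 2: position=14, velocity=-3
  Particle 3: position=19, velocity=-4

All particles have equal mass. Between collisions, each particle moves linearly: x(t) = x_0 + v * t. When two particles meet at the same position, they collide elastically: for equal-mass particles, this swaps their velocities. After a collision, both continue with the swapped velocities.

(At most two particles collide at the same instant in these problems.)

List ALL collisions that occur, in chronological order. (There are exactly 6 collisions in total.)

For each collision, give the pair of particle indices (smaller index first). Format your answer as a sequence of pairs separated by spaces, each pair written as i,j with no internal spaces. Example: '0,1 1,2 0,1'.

Collision at t=9/4: particles 1 and 2 swap velocities; positions: p0=13/2 p1=29/4 p2=29/4 p3=10; velocities now: v0=2 v1=-3 v2=1 v3=-4
Collision at t=12/5: particles 0 and 1 swap velocities; positions: p0=34/5 p1=34/5 p2=37/5 p3=47/5; velocities now: v0=-3 v1=2 v2=1 v3=-4
Collision at t=14/5: particles 2 and 3 swap velocities; positions: p0=28/5 p1=38/5 p2=39/5 p3=39/5; velocities now: v0=-3 v1=2 v2=-4 v3=1
Collision at t=17/6: particles 1 and 2 swap velocities; positions: p0=11/2 p1=23/3 p2=23/3 p3=47/6; velocities now: v0=-3 v1=-4 v2=2 v3=1
Collision at t=3: particles 2 and 3 swap velocities; positions: p0=5 p1=7 p2=8 p3=8; velocities now: v0=-3 v1=-4 v2=1 v3=2
Collision at t=5: particles 0 and 1 swap velocities; positions: p0=-1 p1=-1 p2=10 p3=12; velocities now: v0=-4 v1=-3 v2=1 v3=2

Answer: 1,2 0,1 2,3 1,2 2,3 0,1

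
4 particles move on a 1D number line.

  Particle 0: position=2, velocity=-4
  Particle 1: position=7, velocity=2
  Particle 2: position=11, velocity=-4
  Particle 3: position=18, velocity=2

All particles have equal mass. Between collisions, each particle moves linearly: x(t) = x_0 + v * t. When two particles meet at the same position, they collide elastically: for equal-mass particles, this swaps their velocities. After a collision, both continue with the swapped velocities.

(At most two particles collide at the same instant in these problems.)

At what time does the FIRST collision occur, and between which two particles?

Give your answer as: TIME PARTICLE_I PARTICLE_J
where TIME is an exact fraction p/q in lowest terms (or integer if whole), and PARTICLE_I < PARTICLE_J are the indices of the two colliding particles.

Pair (0,1): pos 2,7 vel -4,2 -> not approaching (rel speed -6 <= 0)
Pair (1,2): pos 7,11 vel 2,-4 -> gap=4, closing at 6/unit, collide at t=2/3
Pair (2,3): pos 11,18 vel -4,2 -> not approaching (rel speed -6 <= 0)
Earliest collision: t=2/3 between 1 and 2

Answer: 2/3 1 2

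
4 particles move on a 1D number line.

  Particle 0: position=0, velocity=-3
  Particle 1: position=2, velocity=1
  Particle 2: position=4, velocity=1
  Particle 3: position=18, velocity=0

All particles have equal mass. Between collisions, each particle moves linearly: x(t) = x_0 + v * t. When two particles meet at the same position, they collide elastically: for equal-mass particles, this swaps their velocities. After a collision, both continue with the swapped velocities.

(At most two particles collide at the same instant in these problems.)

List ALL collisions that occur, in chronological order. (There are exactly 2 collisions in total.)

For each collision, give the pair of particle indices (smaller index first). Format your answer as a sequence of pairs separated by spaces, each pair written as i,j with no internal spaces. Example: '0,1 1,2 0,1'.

Answer: 2,3 1,2

Derivation:
Collision at t=14: particles 2 and 3 swap velocities; positions: p0=-42 p1=16 p2=18 p3=18; velocities now: v0=-3 v1=1 v2=0 v3=1
Collision at t=16: particles 1 and 2 swap velocities; positions: p0=-48 p1=18 p2=18 p3=20; velocities now: v0=-3 v1=0 v2=1 v3=1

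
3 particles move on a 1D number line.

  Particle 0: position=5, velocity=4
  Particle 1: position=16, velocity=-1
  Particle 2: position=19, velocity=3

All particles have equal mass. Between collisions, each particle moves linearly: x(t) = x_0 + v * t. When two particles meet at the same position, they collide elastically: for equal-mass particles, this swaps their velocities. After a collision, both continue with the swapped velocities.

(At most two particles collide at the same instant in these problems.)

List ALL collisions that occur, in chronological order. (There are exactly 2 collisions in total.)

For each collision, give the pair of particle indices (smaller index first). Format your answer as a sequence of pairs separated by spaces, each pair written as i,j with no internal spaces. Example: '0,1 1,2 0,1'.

Answer: 0,1 1,2

Derivation:
Collision at t=11/5: particles 0 and 1 swap velocities; positions: p0=69/5 p1=69/5 p2=128/5; velocities now: v0=-1 v1=4 v2=3
Collision at t=14: particles 1 and 2 swap velocities; positions: p0=2 p1=61 p2=61; velocities now: v0=-1 v1=3 v2=4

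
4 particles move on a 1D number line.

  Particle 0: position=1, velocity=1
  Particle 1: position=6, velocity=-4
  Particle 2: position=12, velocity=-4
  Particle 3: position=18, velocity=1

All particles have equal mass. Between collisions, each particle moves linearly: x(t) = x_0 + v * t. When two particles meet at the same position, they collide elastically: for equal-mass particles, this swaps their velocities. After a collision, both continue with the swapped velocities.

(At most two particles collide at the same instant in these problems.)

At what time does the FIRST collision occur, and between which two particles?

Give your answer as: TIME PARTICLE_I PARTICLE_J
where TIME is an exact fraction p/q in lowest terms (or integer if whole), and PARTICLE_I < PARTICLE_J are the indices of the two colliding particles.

Answer: 1 0 1

Derivation:
Pair (0,1): pos 1,6 vel 1,-4 -> gap=5, closing at 5/unit, collide at t=1
Pair (1,2): pos 6,12 vel -4,-4 -> not approaching (rel speed 0 <= 0)
Pair (2,3): pos 12,18 vel -4,1 -> not approaching (rel speed -5 <= 0)
Earliest collision: t=1 between 0 and 1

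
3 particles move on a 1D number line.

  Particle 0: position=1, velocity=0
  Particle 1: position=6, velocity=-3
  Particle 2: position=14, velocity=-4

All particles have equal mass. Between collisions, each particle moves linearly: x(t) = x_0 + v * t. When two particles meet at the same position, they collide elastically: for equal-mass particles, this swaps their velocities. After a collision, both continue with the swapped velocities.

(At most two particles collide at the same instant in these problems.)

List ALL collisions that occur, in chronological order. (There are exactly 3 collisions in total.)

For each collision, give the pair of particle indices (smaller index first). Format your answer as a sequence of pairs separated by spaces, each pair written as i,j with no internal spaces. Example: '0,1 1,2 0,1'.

Answer: 0,1 1,2 0,1

Derivation:
Collision at t=5/3: particles 0 and 1 swap velocities; positions: p0=1 p1=1 p2=22/3; velocities now: v0=-3 v1=0 v2=-4
Collision at t=13/4: particles 1 and 2 swap velocities; positions: p0=-15/4 p1=1 p2=1; velocities now: v0=-3 v1=-4 v2=0
Collision at t=8: particles 0 and 1 swap velocities; positions: p0=-18 p1=-18 p2=1; velocities now: v0=-4 v1=-3 v2=0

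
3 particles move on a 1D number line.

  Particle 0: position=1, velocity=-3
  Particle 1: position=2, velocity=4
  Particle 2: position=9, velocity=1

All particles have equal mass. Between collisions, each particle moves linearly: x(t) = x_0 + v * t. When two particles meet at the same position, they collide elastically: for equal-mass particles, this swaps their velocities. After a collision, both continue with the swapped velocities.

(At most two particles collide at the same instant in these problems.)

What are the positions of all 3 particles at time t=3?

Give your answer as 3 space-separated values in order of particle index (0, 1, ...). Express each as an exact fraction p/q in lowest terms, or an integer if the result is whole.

Answer: -8 12 14

Derivation:
Collision at t=7/3: particles 1 and 2 swap velocities; positions: p0=-6 p1=34/3 p2=34/3; velocities now: v0=-3 v1=1 v2=4
Advance to t=3 (no further collisions before then); velocities: v0=-3 v1=1 v2=4; positions = -8 12 14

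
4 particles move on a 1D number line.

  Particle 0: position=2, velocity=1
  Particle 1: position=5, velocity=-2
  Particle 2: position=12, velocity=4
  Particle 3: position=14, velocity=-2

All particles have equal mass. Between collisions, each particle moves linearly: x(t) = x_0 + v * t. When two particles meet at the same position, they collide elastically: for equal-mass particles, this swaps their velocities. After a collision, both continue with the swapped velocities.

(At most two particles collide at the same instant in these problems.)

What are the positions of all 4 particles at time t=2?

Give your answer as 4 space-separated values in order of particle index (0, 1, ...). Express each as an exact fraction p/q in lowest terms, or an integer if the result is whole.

Collision at t=1/3: particles 2 and 3 swap velocities; positions: p0=7/3 p1=13/3 p2=40/3 p3=40/3; velocities now: v0=1 v1=-2 v2=-2 v3=4
Collision at t=1: particles 0 and 1 swap velocities; positions: p0=3 p1=3 p2=12 p3=16; velocities now: v0=-2 v1=1 v2=-2 v3=4
Advance to t=2 (no further collisions before then); velocities: v0=-2 v1=1 v2=-2 v3=4; positions = 1 4 10 20

Answer: 1 4 10 20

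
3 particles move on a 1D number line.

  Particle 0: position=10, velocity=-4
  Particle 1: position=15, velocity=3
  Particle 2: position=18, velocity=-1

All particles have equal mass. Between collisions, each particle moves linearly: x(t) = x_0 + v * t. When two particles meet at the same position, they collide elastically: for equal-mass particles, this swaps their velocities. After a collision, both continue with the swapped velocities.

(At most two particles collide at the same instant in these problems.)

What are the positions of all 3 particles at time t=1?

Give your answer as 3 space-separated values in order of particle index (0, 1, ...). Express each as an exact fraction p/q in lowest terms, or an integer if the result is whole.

Collision at t=3/4: particles 1 and 2 swap velocities; positions: p0=7 p1=69/4 p2=69/4; velocities now: v0=-4 v1=-1 v2=3
Advance to t=1 (no further collisions before then); velocities: v0=-4 v1=-1 v2=3; positions = 6 17 18

Answer: 6 17 18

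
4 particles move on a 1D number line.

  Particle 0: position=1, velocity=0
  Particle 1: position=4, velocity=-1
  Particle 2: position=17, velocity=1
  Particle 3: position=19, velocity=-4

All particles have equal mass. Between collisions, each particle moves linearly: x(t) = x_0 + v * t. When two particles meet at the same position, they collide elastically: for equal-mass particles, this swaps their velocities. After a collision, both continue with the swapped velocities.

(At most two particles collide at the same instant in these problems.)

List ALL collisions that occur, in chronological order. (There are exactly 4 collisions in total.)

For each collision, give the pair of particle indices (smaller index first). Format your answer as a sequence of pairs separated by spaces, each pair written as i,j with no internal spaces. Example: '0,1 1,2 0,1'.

Answer: 2,3 0,1 1,2 0,1

Derivation:
Collision at t=2/5: particles 2 and 3 swap velocities; positions: p0=1 p1=18/5 p2=87/5 p3=87/5; velocities now: v0=0 v1=-1 v2=-4 v3=1
Collision at t=3: particles 0 and 1 swap velocities; positions: p0=1 p1=1 p2=7 p3=20; velocities now: v0=-1 v1=0 v2=-4 v3=1
Collision at t=9/2: particles 1 and 2 swap velocities; positions: p0=-1/2 p1=1 p2=1 p3=43/2; velocities now: v0=-1 v1=-4 v2=0 v3=1
Collision at t=5: particles 0 and 1 swap velocities; positions: p0=-1 p1=-1 p2=1 p3=22; velocities now: v0=-4 v1=-1 v2=0 v3=1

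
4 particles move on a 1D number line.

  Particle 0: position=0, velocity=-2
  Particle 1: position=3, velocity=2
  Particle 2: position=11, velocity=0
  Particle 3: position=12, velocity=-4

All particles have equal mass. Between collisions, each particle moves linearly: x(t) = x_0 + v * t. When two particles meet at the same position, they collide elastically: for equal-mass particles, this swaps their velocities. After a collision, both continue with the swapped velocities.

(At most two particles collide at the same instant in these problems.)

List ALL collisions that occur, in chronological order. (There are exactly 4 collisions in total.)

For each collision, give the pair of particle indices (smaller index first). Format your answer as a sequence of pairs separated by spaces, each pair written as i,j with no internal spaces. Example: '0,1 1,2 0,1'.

Collision at t=1/4: particles 2 and 3 swap velocities; positions: p0=-1/2 p1=7/2 p2=11 p3=11; velocities now: v0=-2 v1=2 v2=-4 v3=0
Collision at t=3/2: particles 1 and 2 swap velocities; positions: p0=-3 p1=6 p2=6 p3=11; velocities now: v0=-2 v1=-4 v2=2 v3=0
Collision at t=4: particles 2 and 3 swap velocities; positions: p0=-8 p1=-4 p2=11 p3=11; velocities now: v0=-2 v1=-4 v2=0 v3=2
Collision at t=6: particles 0 and 1 swap velocities; positions: p0=-12 p1=-12 p2=11 p3=15; velocities now: v0=-4 v1=-2 v2=0 v3=2

Answer: 2,3 1,2 2,3 0,1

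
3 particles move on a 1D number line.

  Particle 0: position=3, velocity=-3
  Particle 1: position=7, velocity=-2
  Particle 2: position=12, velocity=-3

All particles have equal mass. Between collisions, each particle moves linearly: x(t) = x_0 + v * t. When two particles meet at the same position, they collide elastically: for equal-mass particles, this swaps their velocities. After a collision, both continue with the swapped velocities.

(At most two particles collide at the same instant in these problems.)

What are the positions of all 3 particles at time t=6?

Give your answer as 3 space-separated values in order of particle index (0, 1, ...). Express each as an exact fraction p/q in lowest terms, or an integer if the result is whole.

Answer: -15 -6 -5

Derivation:
Collision at t=5: particles 1 and 2 swap velocities; positions: p0=-12 p1=-3 p2=-3; velocities now: v0=-3 v1=-3 v2=-2
Advance to t=6 (no further collisions before then); velocities: v0=-3 v1=-3 v2=-2; positions = -15 -6 -5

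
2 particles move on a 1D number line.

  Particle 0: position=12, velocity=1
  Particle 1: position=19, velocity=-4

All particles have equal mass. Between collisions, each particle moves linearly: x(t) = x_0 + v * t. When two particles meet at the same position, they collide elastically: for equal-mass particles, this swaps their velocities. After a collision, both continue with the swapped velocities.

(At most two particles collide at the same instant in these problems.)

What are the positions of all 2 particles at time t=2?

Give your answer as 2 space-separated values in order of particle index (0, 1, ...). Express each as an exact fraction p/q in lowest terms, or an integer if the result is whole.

Collision at t=7/5: particles 0 and 1 swap velocities; positions: p0=67/5 p1=67/5; velocities now: v0=-4 v1=1
Advance to t=2 (no further collisions before then); velocities: v0=-4 v1=1; positions = 11 14

Answer: 11 14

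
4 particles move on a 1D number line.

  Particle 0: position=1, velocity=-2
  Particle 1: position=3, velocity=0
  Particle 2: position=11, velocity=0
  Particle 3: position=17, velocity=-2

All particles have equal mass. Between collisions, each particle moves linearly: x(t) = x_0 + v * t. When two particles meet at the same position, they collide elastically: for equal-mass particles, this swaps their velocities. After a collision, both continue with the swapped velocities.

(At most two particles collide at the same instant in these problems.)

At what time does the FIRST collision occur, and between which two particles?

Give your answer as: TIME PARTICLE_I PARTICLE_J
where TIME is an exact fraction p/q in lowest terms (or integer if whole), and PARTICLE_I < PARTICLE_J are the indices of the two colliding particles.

Pair (0,1): pos 1,3 vel -2,0 -> not approaching (rel speed -2 <= 0)
Pair (1,2): pos 3,11 vel 0,0 -> not approaching (rel speed 0 <= 0)
Pair (2,3): pos 11,17 vel 0,-2 -> gap=6, closing at 2/unit, collide at t=3
Earliest collision: t=3 between 2 and 3

Answer: 3 2 3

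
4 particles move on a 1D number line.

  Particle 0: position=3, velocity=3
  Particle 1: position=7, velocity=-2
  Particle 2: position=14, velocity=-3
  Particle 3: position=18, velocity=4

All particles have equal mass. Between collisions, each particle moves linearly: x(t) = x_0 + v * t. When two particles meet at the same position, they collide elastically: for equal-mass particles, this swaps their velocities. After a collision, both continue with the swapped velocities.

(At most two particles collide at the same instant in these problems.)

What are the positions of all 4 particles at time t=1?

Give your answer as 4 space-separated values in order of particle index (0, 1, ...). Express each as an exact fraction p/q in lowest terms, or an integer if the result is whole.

Collision at t=4/5: particles 0 and 1 swap velocities; positions: p0=27/5 p1=27/5 p2=58/5 p3=106/5; velocities now: v0=-2 v1=3 v2=-3 v3=4
Advance to t=1 (no further collisions before then); velocities: v0=-2 v1=3 v2=-3 v3=4; positions = 5 6 11 22

Answer: 5 6 11 22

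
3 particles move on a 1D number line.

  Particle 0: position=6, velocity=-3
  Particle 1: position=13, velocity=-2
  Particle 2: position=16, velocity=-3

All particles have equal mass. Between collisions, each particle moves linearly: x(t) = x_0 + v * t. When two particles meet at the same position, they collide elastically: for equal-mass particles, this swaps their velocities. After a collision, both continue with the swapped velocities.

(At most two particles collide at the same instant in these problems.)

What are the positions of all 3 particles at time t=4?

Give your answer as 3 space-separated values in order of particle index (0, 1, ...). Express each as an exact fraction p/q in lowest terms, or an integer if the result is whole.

Collision at t=3: particles 1 and 2 swap velocities; positions: p0=-3 p1=7 p2=7; velocities now: v0=-3 v1=-3 v2=-2
Advance to t=4 (no further collisions before then); velocities: v0=-3 v1=-3 v2=-2; positions = -6 4 5

Answer: -6 4 5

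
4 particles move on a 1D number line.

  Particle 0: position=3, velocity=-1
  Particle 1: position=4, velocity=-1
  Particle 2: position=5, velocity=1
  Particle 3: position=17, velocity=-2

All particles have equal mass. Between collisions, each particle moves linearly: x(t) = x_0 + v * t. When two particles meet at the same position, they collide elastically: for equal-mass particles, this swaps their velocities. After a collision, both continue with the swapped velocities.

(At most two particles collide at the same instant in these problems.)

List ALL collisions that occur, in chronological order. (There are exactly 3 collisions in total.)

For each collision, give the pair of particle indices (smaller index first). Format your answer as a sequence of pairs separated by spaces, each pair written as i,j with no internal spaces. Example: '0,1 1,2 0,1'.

Collision at t=4: particles 2 and 3 swap velocities; positions: p0=-1 p1=0 p2=9 p3=9; velocities now: v0=-1 v1=-1 v2=-2 v3=1
Collision at t=13: particles 1 and 2 swap velocities; positions: p0=-10 p1=-9 p2=-9 p3=18; velocities now: v0=-1 v1=-2 v2=-1 v3=1
Collision at t=14: particles 0 and 1 swap velocities; positions: p0=-11 p1=-11 p2=-10 p3=19; velocities now: v0=-2 v1=-1 v2=-1 v3=1

Answer: 2,3 1,2 0,1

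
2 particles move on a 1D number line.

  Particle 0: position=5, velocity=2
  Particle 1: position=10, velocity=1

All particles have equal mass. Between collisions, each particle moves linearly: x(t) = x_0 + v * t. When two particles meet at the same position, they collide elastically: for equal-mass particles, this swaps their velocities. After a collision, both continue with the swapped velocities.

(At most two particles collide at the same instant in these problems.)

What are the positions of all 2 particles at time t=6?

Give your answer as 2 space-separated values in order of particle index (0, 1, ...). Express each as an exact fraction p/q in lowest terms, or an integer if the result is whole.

Collision at t=5: particles 0 and 1 swap velocities; positions: p0=15 p1=15; velocities now: v0=1 v1=2
Advance to t=6 (no further collisions before then); velocities: v0=1 v1=2; positions = 16 17

Answer: 16 17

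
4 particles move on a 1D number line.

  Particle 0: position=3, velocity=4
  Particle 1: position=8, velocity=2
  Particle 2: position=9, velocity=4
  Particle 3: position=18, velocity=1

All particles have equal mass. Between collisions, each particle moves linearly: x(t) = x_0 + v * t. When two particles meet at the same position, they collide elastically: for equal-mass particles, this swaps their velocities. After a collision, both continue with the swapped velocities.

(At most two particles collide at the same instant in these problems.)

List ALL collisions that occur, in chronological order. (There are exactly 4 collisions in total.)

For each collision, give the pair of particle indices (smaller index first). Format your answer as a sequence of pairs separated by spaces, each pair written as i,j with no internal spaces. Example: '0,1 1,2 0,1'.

Collision at t=5/2: particles 0 and 1 swap velocities; positions: p0=13 p1=13 p2=19 p3=41/2; velocities now: v0=2 v1=4 v2=4 v3=1
Collision at t=3: particles 2 and 3 swap velocities; positions: p0=14 p1=15 p2=21 p3=21; velocities now: v0=2 v1=4 v2=1 v3=4
Collision at t=5: particles 1 and 2 swap velocities; positions: p0=18 p1=23 p2=23 p3=29; velocities now: v0=2 v1=1 v2=4 v3=4
Collision at t=10: particles 0 and 1 swap velocities; positions: p0=28 p1=28 p2=43 p3=49; velocities now: v0=1 v1=2 v2=4 v3=4

Answer: 0,1 2,3 1,2 0,1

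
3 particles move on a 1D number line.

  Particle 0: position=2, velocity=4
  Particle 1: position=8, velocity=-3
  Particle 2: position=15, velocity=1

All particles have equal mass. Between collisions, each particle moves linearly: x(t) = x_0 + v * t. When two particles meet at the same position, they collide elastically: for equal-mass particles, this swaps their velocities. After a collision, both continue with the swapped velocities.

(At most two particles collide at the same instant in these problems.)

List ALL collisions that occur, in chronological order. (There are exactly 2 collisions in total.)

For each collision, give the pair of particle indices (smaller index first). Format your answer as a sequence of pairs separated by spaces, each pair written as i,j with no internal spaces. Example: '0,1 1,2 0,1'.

Collision at t=6/7: particles 0 and 1 swap velocities; positions: p0=38/7 p1=38/7 p2=111/7; velocities now: v0=-3 v1=4 v2=1
Collision at t=13/3: particles 1 and 2 swap velocities; positions: p0=-5 p1=58/3 p2=58/3; velocities now: v0=-3 v1=1 v2=4

Answer: 0,1 1,2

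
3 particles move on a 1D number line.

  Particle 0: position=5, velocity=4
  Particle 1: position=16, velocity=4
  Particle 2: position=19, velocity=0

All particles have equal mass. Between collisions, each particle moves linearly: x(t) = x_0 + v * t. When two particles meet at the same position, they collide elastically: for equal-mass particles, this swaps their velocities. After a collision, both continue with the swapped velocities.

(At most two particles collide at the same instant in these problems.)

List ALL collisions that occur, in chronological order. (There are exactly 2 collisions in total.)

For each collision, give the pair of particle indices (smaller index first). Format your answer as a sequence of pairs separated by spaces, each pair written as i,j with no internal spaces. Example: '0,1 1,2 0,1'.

Answer: 1,2 0,1

Derivation:
Collision at t=3/4: particles 1 and 2 swap velocities; positions: p0=8 p1=19 p2=19; velocities now: v0=4 v1=0 v2=4
Collision at t=7/2: particles 0 and 1 swap velocities; positions: p0=19 p1=19 p2=30; velocities now: v0=0 v1=4 v2=4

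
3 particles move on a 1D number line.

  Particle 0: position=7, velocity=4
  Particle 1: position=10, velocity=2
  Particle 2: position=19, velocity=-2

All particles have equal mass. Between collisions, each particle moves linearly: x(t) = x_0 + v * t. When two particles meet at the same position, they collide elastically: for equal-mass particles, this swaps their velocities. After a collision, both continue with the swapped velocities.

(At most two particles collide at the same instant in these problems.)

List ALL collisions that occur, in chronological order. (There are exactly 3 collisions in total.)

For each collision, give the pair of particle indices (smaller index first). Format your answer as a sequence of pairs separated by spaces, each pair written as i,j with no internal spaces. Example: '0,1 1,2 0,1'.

Collision at t=3/2: particles 0 and 1 swap velocities; positions: p0=13 p1=13 p2=16; velocities now: v0=2 v1=4 v2=-2
Collision at t=2: particles 1 and 2 swap velocities; positions: p0=14 p1=15 p2=15; velocities now: v0=2 v1=-2 v2=4
Collision at t=9/4: particles 0 and 1 swap velocities; positions: p0=29/2 p1=29/2 p2=16; velocities now: v0=-2 v1=2 v2=4

Answer: 0,1 1,2 0,1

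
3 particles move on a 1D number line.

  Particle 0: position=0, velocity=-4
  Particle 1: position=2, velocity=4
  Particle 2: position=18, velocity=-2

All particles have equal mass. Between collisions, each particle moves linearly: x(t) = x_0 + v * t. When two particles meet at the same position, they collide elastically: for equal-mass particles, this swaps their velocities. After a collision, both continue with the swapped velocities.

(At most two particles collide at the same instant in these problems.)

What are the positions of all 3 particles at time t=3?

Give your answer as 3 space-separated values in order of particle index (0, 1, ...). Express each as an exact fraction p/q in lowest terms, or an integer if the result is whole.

Answer: -12 12 14

Derivation:
Collision at t=8/3: particles 1 and 2 swap velocities; positions: p0=-32/3 p1=38/3 p2=38/3; velocities now: v0=-4 v1=-2 v2=4
Advance to t=3 (no further collisions before then); velocities: v0=-4 v1=-2 v2=4; positions = -12 12 14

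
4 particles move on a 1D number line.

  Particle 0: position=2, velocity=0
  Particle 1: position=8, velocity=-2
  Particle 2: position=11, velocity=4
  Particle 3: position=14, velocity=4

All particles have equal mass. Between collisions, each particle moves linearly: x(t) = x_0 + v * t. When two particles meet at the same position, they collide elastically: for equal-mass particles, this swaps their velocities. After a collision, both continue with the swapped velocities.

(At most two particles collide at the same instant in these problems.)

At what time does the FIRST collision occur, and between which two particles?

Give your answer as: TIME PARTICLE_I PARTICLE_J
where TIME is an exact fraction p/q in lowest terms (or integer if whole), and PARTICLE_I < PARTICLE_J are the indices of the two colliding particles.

Answer: 3 0 1

Derivation:
Pair (0,1): pos 2,8 vel 0,-2 -> gap=6, closing at 2/unit, collide at t=3
Pair (1,2): pos 8,11 vel -2,4 -> not approaching (rel speed -6 <= 0)
Pair (2,3): pos 11,14 vel 4,4 -> not approaching (rel speed 0 <= 0)
Earliest collision: t=3 between 0 and 1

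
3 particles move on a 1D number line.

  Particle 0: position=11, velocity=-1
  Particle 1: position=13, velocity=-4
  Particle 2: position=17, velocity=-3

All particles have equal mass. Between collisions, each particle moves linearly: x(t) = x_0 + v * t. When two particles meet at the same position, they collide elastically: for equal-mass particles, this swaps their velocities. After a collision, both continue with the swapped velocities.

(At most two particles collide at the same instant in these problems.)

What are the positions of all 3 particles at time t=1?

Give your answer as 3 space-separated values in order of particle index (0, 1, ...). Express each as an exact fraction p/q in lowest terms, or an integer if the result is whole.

Collision at t=2/3: particles 0 and 1 swap velocities; positions: p0=31/3 p1=31/3 p2=15; velocities now: v0=-4 v1=-1 v2=-3
Advance to t=1 (no further collisions before then); velocities: v0=-4 v1=-1 v2=-3; positions = 9 10 14

Answer: 9 10 14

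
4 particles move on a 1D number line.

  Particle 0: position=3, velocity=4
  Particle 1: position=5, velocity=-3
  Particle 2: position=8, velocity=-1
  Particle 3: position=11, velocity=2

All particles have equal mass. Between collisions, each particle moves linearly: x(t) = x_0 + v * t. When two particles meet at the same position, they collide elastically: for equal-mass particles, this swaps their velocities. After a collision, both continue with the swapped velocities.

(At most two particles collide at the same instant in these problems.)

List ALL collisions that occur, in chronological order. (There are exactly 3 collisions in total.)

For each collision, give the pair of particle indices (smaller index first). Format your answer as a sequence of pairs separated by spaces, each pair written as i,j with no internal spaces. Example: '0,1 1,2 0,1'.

Collision at t=2/7: particles 0 and 1 swap velocities; positions: p0=29/7 p1=29/7 p2=54/7 p3=81/7; velocities now: v0=-3 v1=4 v2=-1 v3=2
Collision at t=1: particles 1 and 2 swap velocities; positions: p0=2 p1=7 p2=7 p3=13; velocities now: v0=-3 v1=-1 v2=4 v3=2
Collision at t=4: particles 2 and 3 swap velocities; positions: p0=-7 p1=4 p2=19 p3=19; velocities now: v0=-3 v1=-1 v2=2 v3=4

Answer: 0,1 1,2 2,3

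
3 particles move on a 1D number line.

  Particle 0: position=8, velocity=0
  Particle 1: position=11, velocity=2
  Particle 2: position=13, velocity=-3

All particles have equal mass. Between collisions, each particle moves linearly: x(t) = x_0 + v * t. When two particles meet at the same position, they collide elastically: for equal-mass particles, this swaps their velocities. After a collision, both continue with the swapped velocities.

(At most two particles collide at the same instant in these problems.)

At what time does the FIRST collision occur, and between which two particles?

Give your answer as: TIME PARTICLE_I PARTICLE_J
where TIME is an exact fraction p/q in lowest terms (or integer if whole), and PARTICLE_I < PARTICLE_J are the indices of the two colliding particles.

Pair (0,1): pos 8,11 vel 0,2 -> not approaching (rel speed -2 <= 0)
Pair (1,2): pos 11,13 vel 2,-3 -> gap=2, closing at 5/unit, collide at t=2/5
Earliest collision: t=2/5 between 1 and 2

Answer: 2/5 1 2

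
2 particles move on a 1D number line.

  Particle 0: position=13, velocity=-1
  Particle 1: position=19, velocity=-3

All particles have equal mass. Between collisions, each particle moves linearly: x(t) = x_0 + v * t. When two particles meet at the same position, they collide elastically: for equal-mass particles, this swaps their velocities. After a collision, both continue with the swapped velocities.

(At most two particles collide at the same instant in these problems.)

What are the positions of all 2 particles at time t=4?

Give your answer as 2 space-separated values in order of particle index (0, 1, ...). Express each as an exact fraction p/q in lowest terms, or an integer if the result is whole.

Collision at t=3: particles 0 and 1 swap velocities; positions: p0=10 p1=10; velocities now: v0=-3 v1=-1
Advance to t=4 (no further collisions before then); velocities: v0=-3 v1=-1; positions = 7 9

Answer: 7 9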